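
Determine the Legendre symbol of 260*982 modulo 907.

1

By multiplicativity, (260·982|907) = (260|907)·(982|907).
First factor (260|907):
Factor out 2: 260 = 2^2·65. Since 907 ≡ 3 (mod 8), (2|907) = -1, and (2|907)^2 = +1. Now have (65|907).
65 ≡ 1 (mod 4), so quadratic reciprocity gives (65|907) = (907|65). Reduce: 907 ≡ 62 (mod 65). Now have (62|65).
Factor out 2: 62 = 2·31. Since 65 ≡ 1 (mod 8), (2|65) = +1. Now have (31|65).
65 ≡ 1 (mod 4), so quadratic reciprocity gives (31|65) = (65|31). Reduce: 65 ≡ 3 (mod 31). Now have (3|31).
Both 3 ≡ 3 and 31 ≡ 3 (mod 4), so reciprocity gives (3|31) = -(31|3). Reduce: 31 ≡ 1 (mod 3). Now have -(1|3).
(1|3) = 1. Collecting the sign factors: -1.
Second factor (982|907):
Reduce the numerator: 982 ≡ 75 (mod 907), so (982|907) = (75|907).
Both 75 ≡ 3 and 907 ≡ 3 (mod 4), so reciprocity gives (75|907) = -(907|75). Reduce: 907 ≡ 7 (mod 75). Now have -(7|75).
Both 7 ≡ 3 and 75 ≡ 3 (mod 4), so reciprocity gives (7|75) = -(75|7). Reduce: 75 ≡ 5 (mod 7). Now have (5|7).
5 ≡ 1 (mod 4), so quadratic reciprocity gives (5|7) = (7|5). Reduce: 7 ≡ 2 (mod 5). Now have (2|5).
Factor out 2: 2 = 2. Since 5 ≡ 5 (mod 8), (2|5) = -1. Now have -(1|5).
(1|5) = 1. Collecting the sign factors: -1.
Product: (-1)·(-1) = 1.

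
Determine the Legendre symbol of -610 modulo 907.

Pull out -1: (-610/907) = (-1/907)·(610/907). Since 907 ≡ 3 (mod 4), (-1/907) = -1. Now have -(610/907).
Factor out 2: 610 = 2·305. Since 907 ≡ 3 (mod 8), (2/907) = -1. Now have (305/907).
305 ≡ 1 (mod 4), so quadratic reciprocity gives (305/907) = (907/305). Reduce: 907 ≡ 297 (mod 305). Now have (297/305).
297 ≡ 1 (mod 4), so quadratic reciprocity gives (297/305) = (305/297). Reduce: 305 ≡ 8 (mod 297). Now have (8/297).
Factor out 2: 8 = 2^3. Since 297 ≡ 1 (mod 8), (2/297) = +1, and (2/297)^3 = +1. Now have (1/297).
(1/297) = 1. Collecting the sign factors: 1.

1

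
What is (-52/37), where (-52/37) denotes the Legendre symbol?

-1

(-52/37)
  = (22/37)    [-52 ≡ 22 mod 37]
  = -(11/37)    [37 ≡ 5 mod 8 ⇒ (2/37) = -1]
  = -(37/11)    [QR: 37 ≡ 1 mod 4, sign kept]
  = -(4/11)    [37 ≡ 4 mod 11]
  = -(1/11)    [11 ≡ 3 mod 8 ⇒ (2/11)^2 = +1]
  = -1    [(1/11) = 1]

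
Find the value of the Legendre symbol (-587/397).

1

(-587/397)
  = (207/397)    [-587 ≡ 207 mod 397]
  = (397/207)    [QR: 397 ≡ 1 mod 4, sign kept]
  = (190/207)    [397 ≡ 190 mod 207]
  = (95/207)    [207 ≡ 7 mod 8 ⇒ (2/207) = +1]
  = -(207/95)    [QR: both ≡ 3 mod 4, sign flips]
  = -(17/95)    [207 ≡ 17 mod 95]
  = -(95/17)    [QR: 17 ≡ 1 mod 4, sign kept]
  = -(10/17)    [95 ≡ 10 mod 17]
  = -(5/17)    [17 ≡ 1 mod 8 ⇒ (2/17) = +1]
  = -(17/5)    [QR: 5 ≡ 1 mod 4, sign kept]
  = -(2/5)    [17 ≡ 2 mod 5]
  = (1/5)    [5 ≡ 5 mod 8 ⇒ (2/5) = -1]
  = 1    [(1/5) = 1]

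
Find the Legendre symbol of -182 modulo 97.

(-182|97)
  = (12|97)    [-182 ≡ 12 mod 97]
  = (3|97)    [97 ≡ 1 mod 8 ⇒ (2|97)^2 = +1]
  = (97|3)    [QR: 97 ≡ 1 mod 4, sign kept]
  = (1|3)    [97 ≡ 1 mod 3]
  = 1    [(1|3) = 1]

1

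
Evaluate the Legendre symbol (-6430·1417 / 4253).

1

By multiplicativity, (-6430·1417 / 4253) = (-6430 / 4253)·(1417 / 4253).
First factor (-6430 / 4253):
(-6430 / 4253)
  = (2076 / 4253)    [-6430 ≡ 2076 mod 4253]
  = (519 / 4253)    [4253 ≡ 5 mod 8 ⇒ (2 / 4253)^2 = +1]
  = (4253 / 519)    [QR: 4253 ≡ 1 mod 4, sign kept]
  = (101 / 519)    [4253 ≡ 101 mod 519]
  = (519 / 101)    [QR: 101 ≡ 1 mod 4, sign kept]
  = (14 / 101)    [519 ≡ 14 mod 101]
  = -(7 / 101)    [101 ≡ 5 mod 8 ⇒ (2 / 101) = -1]
  = -(101 / 7)    [QR: 101 ≡ 1 mod 4, sign kept]
  = -(3 / 7)    [101 ≡ 3 mod 7]
  = (7 / 3)    [QR: both ≡ 3 mod 4, sign flips]
  = (1 / 3)    [7 ≡ 1 mod 3]
  = 1    [(1 / 3) = 1]
Second factor (1417 / 4253):
(1417 / 4253)
  = (4253 / 1417)    [QR: 1417 ≡ 1 mod 4, sign kept]
  = (2 / 1417)    [4253 ≡ 2 mod 1417]
  = (1 / 1417)    [1417 ≡ 1 mod 8 ⇒ (2 / 1417) = +1]
  = 1    [(1 / 1417) = 1]
Product: (1)·(1) = 1.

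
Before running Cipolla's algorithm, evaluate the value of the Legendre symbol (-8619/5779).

(-8619/5779)
  = (2939/5779)    [-8619 ≡ 2939 mod 5779]
  = -(5779/2939)    [QR: both ≡ 3 mod 4, sign flips]
  = -(2840/2939)    [5779 ≡ 2840 mod 2939]
  = (355/2939)    [2939 ≡ 3 mod 8 ⇒ (2/2939)^3 = -1]
  = -(2939/355)    [QR: both ≡ 3 mod 4, sign flips]
  = -(99/355)    [2939 ≡ 99 mod 355]
  = (355/99)    [QR: both ≡ 3 mod 4, sign flips]
  = (58/99)    [355 ≡ 58 mod 99]
  = -(29/99)    [99 ≡ 3 mod 8 ⇒ (2/99) = -1]
  = -(99/29)    [QR: 29 ≡ 1 mod 4, sign kept]
  = -(12/29)    [99 ≡ 12 mod 29]
  = -(3/29)    [29 ≡ 5 mod 8 ⇒ (2/29)^2 = +1]
  = -(29/3)    [QR: 29 ≡ 1 mod 4, sign kept]
  = -(2/3)    [29 ≡ 2 mod 3]
  = (1/3)    [3 ≡ 3 mod 8 ⇒ (2/3) = -1]
  = 1    [(1/3) = 1]

1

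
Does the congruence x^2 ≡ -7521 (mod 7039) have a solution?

no

(-7521/7039)
  = -(7521/7039)    [7039 ≡ 3 mod 4 ⇒ (-1/7039) = -1]
  = -(482/7039)    [7521 ≡ 482 mod 7039]
  = -(241/7039)    [7039 ≡ 7 mod 8 ⇒ (2/7039) = +1]
  = -(7039/241)    [QR: 241 ≡ 1 mod 4, sign kept]
  = -(50/241)    [7039 ≡ 50 mod 241]
  = -(25/241)    [241 ≡ 1 mod 8 ⇒ (2/241) = +1]
  = -(241/25)    [QR: 25 ≡ 1 mod 4, sign kept]
  = -(16/25)    [241 ≡ 16 mod 25]
  = -(1/25)    [25 ≡ 1 mod 8 ⇒ (2/25)^4 = +1]
  = -1    [(1/25) = 1]
(-7521/7039) = -1, and 7039 is prime, so -7521 is not a quadratic residue mod 7039.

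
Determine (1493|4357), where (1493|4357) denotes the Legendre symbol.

1

1493 ≡ 1 (mod 4), so quadratic reciprocity gives (1493|4357) = (4357|1493). Reduce: 4357 ≡ 1371 (mod 1493). Now have (1371|1493).
1493 ≡ 1 (mod 4), so quadratic reciprocity gives (1371|1493) = (1493|1371). Reduce: 1493 ≡ 122 (mod 1371). Now have (122|1371).
Factor out 2: 122 = 2·61. Since 1371 ≡ 3 (mod 8), (2|1371) = -1. Now have -(61|1371).
61 ≡ 1 (mod 4), so quadratic reciprocity gives (61|1371) = (1371|61). Reduce: 1371 ≡ 29 (mod 61). Now have -(29|61).
29 ≡ 1 (mod 4), so quadratic reciprocity gives (29|61) = (61|29). Reduce: 61 ≡ 3 (mod 29). Now have -(3|29).
29 ≡ 1 (mod 4), so quadratic reciprocity gives (3|29) = (29|3). Reduce: 29 ≡ 2 (mod 3). Now have -(2|3).
Factor out 2: 2 = 2. Since 3 ≡ 3 (mod 8), (2|3) = -1. Now have (1|3).
(1|3) = 1. Collecting the sign factors: 1.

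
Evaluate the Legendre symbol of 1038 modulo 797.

(1038|797)
  = (241|797)    [1038 ≡ 241 mod 797]
  = (797|241)    [QR: 241 ≡ 1 mod 4, sign kept]
  = (74|241)    [797 ≡ 74 mod 241]
  = (37|241)    [241 ≡ 1 mod 8 ⇒ (2|241) = +1]
  = (241|37)    [QR: 37 ≡ 1 mod 4, sign kept]
  = (19|37)    [241 ≡ 19 mod 37]
  = (37|19)    [QR: 37 ≡ 1 mod 4, sign kept]
  = (18|19)    [37 ≡ 18 mod 19]
  = -(9|19)    [19 ≡ 3 mod 8 ⇒ (2|19) = -1]
  = -(19|9)    [QR: 9 ≡ 1 mod 4, sign kept]
  = -(1|9)    [19 ≡ 1 mod 9]
  = -1    [(1|9) = 1]

-1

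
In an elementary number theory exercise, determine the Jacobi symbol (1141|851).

(1141|851)
  = (290|851)    [1141 ≡ 290 mod 851]
  = -(145|851)    [851 ≡ 3 mod 8 ⇒ (2|851) = -1]
  = -(851|145)    [QR: 145 ≡ 1 mod 4, sign kept]
  = -(126|145)    [851 ≡ 126 mod 145]
  = -(63|145)    [145 ≡ 1 mod 8 ⇒ (2|145) = +1]
  = -(145|63)    [QR: 145 ≡ 1 mod 4, sign kept]
  = -(19|63)    [145 ≡ 19 mod 63]
  = (63|19)    [QR: both ≡ 3 mod 4, sign flips]
  = (6|19)    [63 ≡ 6 mod 19]
  = -(3|19)    [19 ≡ 3 mod 8 ⇒ (2|19) = -1]
  = (19|3)    [QR: both ≡ 3 mod 4, sign flips]
  = (1|3)    [19 ≡ 1 mod 3]
  = 1    [(1|3) = 1]

1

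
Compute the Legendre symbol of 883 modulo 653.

1

(883/653)
  = (230/653)    [883 ≡ 230 mod 653]
  = -(115/653)    [653 ≡ 5 mod 8 ⇒ (2/653) = -1]
  = -(653/115)    [QR: 653 ≡ 1 mod 4, sign kept]
  = -(78/115)    [653 ≡ 78 mod 115]
  = (39/115)    [115 ≡ 3 mod 8 ⇒ (2/115) = -1]
  = -(115/39)    [QR: both ≡ 3 mod 4, sign flips]
  = -(37/39)    [115 ≡ 37 mod 39]
  = -(39/37)    [QR: 37 ≡ 1 mod 4, sign kept]
  = -(2/37)    [39 ≡ 2 mod 37]
  = (1/37)    [37 ≡ 5 mod 8 ⇒ (2/37) = -1]
  = 1    [(1/37) = 1]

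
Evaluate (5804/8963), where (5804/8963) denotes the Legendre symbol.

1

Factor out 2: 5804 = 2^2·1451. Since 8963 ≡ 3 (mod 8), (2/8963) = -1, and (2/8963)^2 = +1. Now have (1451/8963).
Both 1451 ≡ 3 and 8963 ≡ 3 (mod 4), so reciprocity gives (1451/8963) = -(8963/1451). Reduce: 8963 ≡ 257 (mod 1451). Now have -(257/1451).
257 ≡ 1 (mod 4), so quadratic reciprocity gives (257/1451) = (1451/257). Reduce: 1451 ≡ 166 (mod 257). Now have -(166/257).
Factor out 2: 166 = 2·83. Since 257 ≡ 1 (mod 8), (2/257) = +1. Now have -(83/257).
257 ≡ 1 (mod 4), so quadratic reciprocity gives (83/257) = (257/83). Reduce: 257 ≡ 8 (mod 83). Now have -(8/83).
Factor out 2: 8 = 2^3. Since 83 ≡ 3 (mod 8), (2/83) = -1, and (2/83)^3 = -1. Now have (1/83).
(1/83) = 1. Collecting the sign factors: 1.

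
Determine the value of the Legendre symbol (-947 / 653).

1

Pull out -1: (-947 / 653) = (-1 / 653)·(947 / 653). Since 653 ≡ 1 (mod 4), (-1 / 653) = +1. Now have (947 / 653).
Reduce the numerator: 947 ≡ 294 (mod 653), so (947 / 653) = (294 / 653).
Factor out 2: 294 = 2·147. Since 653 ≡ 5 (mod 8), (2 / 653) = -1. Now have -(147 / 653).
653 ≡ 1 (mod 4), so quadratic reciprocity gives (147 / 653) = (653 / 147). Reduce: 653 ≡ 65 (mod 147). Now have -(65 / 147).
65 ≡ 1 (mod 4), so quadratic reciprocity gives (65 / 147) = (147 / 65). Reduce: 147 ≡ 17 (mod 65). Now have -(17 / 65).
17 ≡ 1 (mod 4), so quadratic reciprocity gives (17 / 65) = (65 / 17). Reduce: 65 ≡ 14 (mod 17). Now have -(14 / 17).
Factor out 2: 14 = 2·7. Since 17 ≡ 1 (mod 8), (2 / 17) = +1. Now have -(7 / 17).
17 ≡ 1 (mod 4), so quadratic reciprocity gives (7 / 17) = (17 / 7). Reduce: 17 ≡ 3 (mod 7). Now have -(3 / 7).
Both 3 ≡ 3 and 7 ≡ 3 (mod 4), so reciprocity gives (3 / 7) = -(7 / 3). Reduce: 7 ≡ 1 (mod 3). Now have (1 / 3).
(1 / 3) = 1. Collecting the sign factors: 1.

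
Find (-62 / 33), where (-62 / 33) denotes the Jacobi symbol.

1

(-62 / 33)
  = (4 / 33)    [-62 ≡ 4 mod 33]
  = (1 / 33)    [33 ≡ 1 mod 8 ⇒ (2 / 33)^2 = +1]
  = 1    [(1 / 33) = 1]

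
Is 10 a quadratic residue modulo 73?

no

Factor out 2: 10 = 2·5. Since 73 ≡ 1 (mod 8), (2/73) = +1. Now have (5/73).
5 ≡ 1 (mod 4), so quadratic reciprocity gives (5/73) = (73/5). Reduce: 73 ≡ 3 (mod 5). Now have (3/5).
5 ≡ 1 (mod 4), so quadratic reciprocity gives (3/5) = (5/3). Reduce: 5 ≡ 2 (mod 3). Now have (2/3).
Factor out 2: 2 = 2. Since 3 ≡ 3 (mod 8), (2/3) = -1. Now have -(1/3).
(1/3) = 1. Collecting the sign factors: -1.
(10/73) = -1, and 73 is prime, so 10 is not a quadratic residue mod 73.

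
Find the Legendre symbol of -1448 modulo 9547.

1

(-1448 / 9547)
  = -(1448 / 9547)    [9547 ≡ 3 mod 4 ⇒ (-1 / 9547) = -1]
  = (181 / 9547)    [9547 ≡ 3 mod 8 ⇒ (2 / 9547)^3 = -1]
  = (9547 / 181)    [QR: 181 ≡ 1 mod 4, sign kept]
  = (135 / 181)    [9547 ≡ 135 mod 181]
  = (181 / 135)    [QR: 181 ≡ 1 mod 4, sign kept]
  = (46 / 135)    [181 ≡ 46 mod 135]
  = (23 / 135)    [135 ≡ 7 mod 8 ⇒ (2 / 135) = +1]
  = -(135 / 23)    [QR: both ≡ 3 mod 4, sign flips]
  = -(20 / 23)    [135 ≡ 20 mod 23]
  = -(5 / 23)    [23 ≡ 7 mod 8 ⇒ (2 / 23)^2 = +1]
  = -(23 / 5)    [QR: 5 ≡ 1 mod 4, sign kept]
  = -(3 / 5)    [23 ≡ 3 mod 5]
  = -(5 / 3)    [QR: 5 ≡ 1 mod 4, sign kept]
  = -(2 / 3)    [5 ≡ 2 mod 3]
  = (1 / 3)    [3 ≡ 3 mod 8 ⇒ (2 / 3) = -1]
  = 1    [(1 / 3) = 1]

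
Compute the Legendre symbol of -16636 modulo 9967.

(-16636/9967)
  = (3298/9967)    [-16636 ≡ 3298 mod 9967]
  = (1649/9967)    [9967 ≡ 7 mod 8 ⇒ (2/9967) = +1]
  = (9967/1649)    [QR: 1649 ≡ 1 mod 4, sign kept]
  = (73/1649)    [9967 ≡ 73 mod 1649]
  = (1649/73)    [QR: 73 ≡ 1 mod 4, sign kept]
  = (43/73)    [1649 ≡ 43 mod 73]
  = (73/43)    [QR: 73 ≡ 1 mod 4, sign kept]
  = (30/43)    [73 ≡ 30 mod 43]
  = -(15/43)    [43 ≡ 3 mod 8 ⇒ (2/43) = -1]
  = (43/15)    [QR: both ≡ 3 mod 4, sign flips]
  = (13/15)    [43 ≡ 13 mod 15]
  = (15/13)    [QR: 13 ≡ 1 mod 4, sign kept]
  = (2/13)    [15 ≡ 2 mod 13]
  = -(1/13)    [13 ≡ 5 mod 8 ⇒ (2/13) = -1]
  = -1    [(1/13) = 1]

-1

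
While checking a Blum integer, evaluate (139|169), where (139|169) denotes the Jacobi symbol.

1

169 ≡ 1 (mod 4), so quadratic reciprocity gives (139|169) = (169|139). Reduce: 169 ≡ 30 (mod 139). Now have (30|139).
Factor out 2: 30 = 2·15. Since 139 ≡ 3 (mod 8), (2|139) = -1. Now have -(15|139).
Both 15 ≡ 3 and 139 ≡ 3 (mod 4), so reciprocity gives (15|139) = -(139|15). Reduce: 139 ≡ 4 (mod 15). Now have (4|15).
Factor out 2: 4 = 2^2. Since 15 ≡ 7 (mod 8), (2|15) = +1, and (2|15)^2 = +1. Now have (1|15).
(1|15) = 1. Collecting the sign factors: 1.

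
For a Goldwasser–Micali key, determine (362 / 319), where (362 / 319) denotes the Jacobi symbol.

(362 / 319)
  = (43 / 319)    [362 ≡ 43 mod 319]
  = -(319 / 43)    [QR: both ≡ 3 mod 4, sign flips]
  = -(18 / 43)    [319 ≡ 18 mod 43]
  = (9 / 43)    [43 ≡ 3 mod 8 ⇒ (2 / 43) = -1]
  = (43 / 9)    [QR: 9 ≡ 1 mod 4, sign kept]
  = (7 / 9)    [43 ≡ 7 mod 9]
  = (9 / 7)    [QR: 9 ≡ 1 mod 4, sign kept]
  = (2 / 7)    [9 ≡ 2 mod 7]
  = (1 / 7)    [7 ≡ 7 mod 8 ⇒ (2 / 7) = +1]
  = 1    [(1 / 7) = 1]

1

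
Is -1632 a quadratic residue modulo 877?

Reduce the numerator: -1632 ≡ 122 (mod 877), so (-1632/877) = (122/877).
Factor out 2: 122 = 2·61. Since 877 ≡ 5 (mod 8), (2/877) = -1. Now have -(61/877).
61 ≡ 1 (mod 4), so quadratic reciprocity gives (61/877) = (877/61). Reduce: 877 ≡ 23 (mod 61). Now have -(23/61).
61 ≡ 1 (mod 4), so quadratic reciprocity gives (23/61) = (61/23). Reduce: 61 ≡ 15 (mod 23). Now have -(15/23).
Both 15 ≡ 3 and 23 ≡ 3 (mod 4), so reciprocity gives (15/23) = -(23/15). Reduce: 23 ≡ 8 (mod 15). Now have (8/15).
Factor out 2: 8 = 2^3. Since 15 ≡ 7 (mod 8), (2/15) = +1, and (2/15)^3 = +1. Now have (1/15).
(1/15) = 1. Collecting the sign factors: 1.
(-1632/877) = 1, and 877 is prime, so -1632 is a quadratic residue mod 877.

yes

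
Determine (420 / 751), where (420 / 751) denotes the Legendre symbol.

1

(420 / 751)
  = (105 / 751)    [751 ≡ 7 mod 8 ⇒ (2 / 751)^2 = +1]
  = (751 / 105)    [QR: 105 ≡ 1 mod 4, sign kept]
  = (16 / 105)    [751 ≡ 16 mod 105]
  = (1 / 105)    [105 ≡ 1 mod 8 ⇒ (2 / 105)^4 = +1]
  = 1    [(1 / 105) = 1]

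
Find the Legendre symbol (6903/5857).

-1

(6903/5857)
  = (1046/5857)    [6903 ≡ 1046 mod 5857]
  = (523/5857)    [5857 ≡ 1 mod 8 ⇒ (2/5857) = +1]
  = (5857/523)    [QR: 5857 ≡ 1 mod 4, sign kept]
  = (104/523)    [5857 ≡ 104 mod 523]
  = -(13/523)    [523 ≡ 3 mod 8 ⇒ (2/523)^3 = -1]
  = -(523/13)    [QR: 13 ≡ 1 mod 4, sign kept]
  = -(3/13)    [523 ≡ 3 mod 13]
  = -(13/3)    [QR: 13 ≡ 1 mod 4, sign kept]
  = -(1/3)    [13 ≡ 1 mod 3]
  = -1    [(1/3) = 1]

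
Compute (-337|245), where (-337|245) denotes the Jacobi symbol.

-1

Pull out -1: (-337|245) = (-1|245)·(337|245). Since 245 ≡ 1 (mod 4), (-1|245) = +1. Now have (337|245).
Reduce the numerator: 337 ≡ 92 (mod 245), so (337|245) = (92|245).
Factor out 2: 92 = 2^2·23. Since 245 ≡ 5 (mod 8), (2|245) = -1, and (2|245)^2 = +1. Now have (23|245).
245 ≡ 1 (mod 4), so quadratic reciprocity gives (23|245) = (245|23). Reduce: 245 ≡ 15 (mod 23). Now have (15|23).
Both 15 ≡ 3 and 23 ≡ 3 (mod 4), so reciprocity gives (15|23) = -(23|15). Reduce: 23 ≡ 8 (mod 15). Now have -(8|15).
Factor out 2: 8 = 2^3. Since 15 ≡ 7 (mod 8), (2|15) = +1, and (2|15)^3 = +1. Now have -(1|15).
(1|15) = 1. Collecting the sign factors: -1.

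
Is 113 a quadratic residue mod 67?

(113/67)
  = (46/67)    [113 ≡ 46 mod 67]
  = -(23/67)    [67 ≡ 3 mod 8 ⇒ (2/67) = -1]
  = (67/23)    [QR: both ≡ 3 mod 4, sign flips]
  = (21/23)    [67 ≡ 21 mod 23]
  = (23/21)    [QR: 21 ≡ 1 mod 4, sign kept]
  = (2/21)    [23 ≡ 2 mod 21]
  = -(1/21)    [21 ≡ 5 mod 8 ⇒ (2/21) = -1]
  = -1    [(1/21) = 1]
The Legendre symbol is -1, so x^2 ≡ 113 (mod 67) has no solution.

no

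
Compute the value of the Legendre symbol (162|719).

Factor out 2: 162 = 2·81. Since 719 ≡ 7 (mod 8), (2|719) = +1. Now have (81|719).
81 ≡ 1 (mod 4), so quadratic reciprocity gives (81|719) = (719|81). Reduce: 719 ≡ 71 (mod 81). Now have (71|81).
81 ≡ 1 (mod 4), so quadratic reciprocity gives (71|81) = (81|71). Reduce: 81 ≡ 10 (mod 71). Now have (10|71).
Factor out 2: 10 = 2·5. Since 71 ≡ 7 (mod 8), (2|71) = +1. Now have (5|71).
5 ≡ 1 (mod 4), so quadratic reciprocity gives (5|71) = (71|5). Reduce: 71 ≡ 1 (mod 5). Now have (1|5).
(1|5) = 1. Collecting the sign factors: 1.

1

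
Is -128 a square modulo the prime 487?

no

Reduce the numerator: -128 ≡ 359 (mod 487), so (-128/487) = (359/487).
Both 359 ≡ 3 and 487 ≡ 3 (mod 4), so reciprocity gives (359/487) = -(487/359). Reduce: 487 ≡ 128 (mod 359). Now have -(128/359).
Factor out 2: 128 = 2^7. Since 359 ≡ 7 (mod 8), (2/359) = +1, and (2/359)^7 = +1. Now have -(1/359).
(1/359) = 1. Collecting the sign factors: -1.
(-128/487) = -1, and 487 is prime, so -128 is not a quadratic residue mod 487.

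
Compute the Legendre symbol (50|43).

(50|43)
  = (7|43)    [50 ≡ 7 mod 43]
  = -(43|7)    [QR: both ≡ 3 mod 4, sign flips]
  = -(1|7)    [43 ≡ 1 mod 7]
  = -1    [(1|7) = 1]

-1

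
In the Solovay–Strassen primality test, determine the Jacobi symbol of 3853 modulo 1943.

-1

(3853|1943)
  = (1910|1943)    [3853 ≡ 1910 mod 1943]
  = (955|1943)    [1943 ≡ 7 mod 8 ⇒ (2|1943) = +1]
  = -(1943|955)    [QR: both ≡ 3 mod 4, sign flips]
  = -(33|955)    [1943 ≡ 33 mod 955]
  = -(955|33)    [QR: 33 ≡ 1 mod 4, sign kept]
  = -(31|33)    [955 ≡ 31 mod 33]
  = -(33|31)    [QR: 33 ≡ 1 mod 4, sign kept]
  = -(2|31)    [33 ≡ 2 mod 31]
  = -(1|31)    [31 ≡ 7 mod 8 ⇒ (2|31) = +1]
  = -1    [(1|31) = 1]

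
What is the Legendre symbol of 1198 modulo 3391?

(1198|3391)
  = (599|3391)    [3391 ≡ 7 mod 8 ⇒ (2|3391) = +1]
  = -(3391|599)    [QR: both ≡ 3 mod 4, sign flips]
  = -(396|599)    [3391 ≡ 396 mod 599]
  = -(99|599)    [599 ≡ 7 mod 8 ⇒ (2|599)^2 = +1]
  = (599|99)    [QR: both ≡ 3 mod 4, sign flips]
  = (5|99)    [599 ≡ 5 mod 99]
  = (99|5)    [QR: 5 ≡ 1 mod 4, sign kept]
  = (4|5)    [99 ≡ 4 mod 5]
  = (1|5)    [5 ≡ 5 mod 8 ⇒ (2|5)^2 = +1]
  = 1    [(1|5) = 1]

1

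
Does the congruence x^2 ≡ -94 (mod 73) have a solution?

no

(-94/73)
  = (52/73)    [-94 ≡ 52 mod 73]
  = (13/73)    [73 ≡ 1 mod 8 ⇒ (2/73)^2 = +1]
  = (73/13)    [QR: 13 ≡ 1 mod 4, sign kept]
  = (8/13)    [73 ≡ 8 mod 13]
  = -(1/13)    [13 ≡ 5 mod 8 ⇒ (2/13)^3 = -1]
  = -1    [(1/13) = 1]
(-94/73) = -1, and 73 is prime, so -94 is not a quadratic residue mod 73.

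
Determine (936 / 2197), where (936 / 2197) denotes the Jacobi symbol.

0

Factor out 2: 936 = 2^3·117. Since 2197 ≡ 5 (mod 8), (2 / 2197) = -1, and (2 / 2197)^3 = -1. Now have -(117 / 2197).
117 ≡ 1 (mod 4), so quadratic reciprocity gives (117 / 2197) = (2197 / 117). Reduce: 2197 ≡ 91 (mod 117). Now have -(91 / 117).
117 ≡ 1 (mod 4), so quadratic reciprocity gives (91 / 117) = (117 / 91). Reduce: 117 ≡ 26 (mod 91). Now have -(26 / 91).
Factor out 2: 26 = 2·13. Since 91 ≡ 3 (mod 8), (2 / 91) = -1. Now have (13 / 91).
13 ≡ 1 (mod 4), so quadratic reciprocity gives (13 / 91) = (91 / 13). Reduce: 91 ≡ 0 (mod 13). Now have (0 / 13).
The numerator is now 0 with denominator 13 > 1: the symbol is 0.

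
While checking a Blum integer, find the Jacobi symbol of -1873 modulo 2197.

1

(-1873 / 2197)
  = (1873 / 2197)    [2197 ≡ 1 mod 4 ⇒ (-1 / 2197) = +1]
  = (2197 / 1873)    [QR: 1873 ≡ 1 mod 4, sign kept]
  = (324 / 1873)    [2197 ≡ 324 mod 1873]
  = (81 / 1873)    [1873 ≡ 1 mod 8 ⇒ (2 / 1873)^2 = +1]
  = (1873 / 81)    [QR: 81 ≡ 1 mod 4, sign kept]
  = (10 / 81)    [1873 ≡ 10 mod 81]
  = (5 / 81)    [81 ≡ 1 mod 8 ⇒ (2 / 81) = +1]
  = (81 / 5)    [QR: 5 ≡ 1 mod 4, sign kept]
  = (1 / 5)    [81 ≡ 1 mod 5]
  = 1    [(1 / 5) = 1]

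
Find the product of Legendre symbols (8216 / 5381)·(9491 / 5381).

-1

By multiplicativity, (8216·9491 / 5381) = (8216 / 5381)·(9491 / 5381).
First factor (8216 / 5381):
(8216 / 5381)
  = (2835 / 5381)    [8216 ≡ 2835 mod 5381]
  = (5381 / 2835)    [QR: 5381 ≡ 1 mod 4, sign kept]
  = (2546 / 2835)    [5381 ≡ 2546 mod 2835]
  = -(1273 / 2835)    [2835 ≡ 3 mod 8 ⇒ (2 / 2835) = -1]
  = -(2835 / 1273)    [QR: 1273 ≡ 1 mod 4, sign kept]
  = -(289 / 1273)    [2835 ≡ 289 mod 1273]
  = -(1273 / 289)    [QR: 289 ≡ 1 mod 4, sign kept]
  = -(117 / 289)    [1273 ≡ 117 mod 289]
  = -(289 / 117)    [QR: 117 ≡ 1 mod 4, sign kept]
  = -(55 / 117)    [289 ≡ 55 mod 117]
  = -(117 / 55)    [QR: 117 ≡ 1 mod 4, sign kept]
  = -(7 / 55)    [117 ≡ 7 mod 55]
  = (55 / 7)    [QR: both ≡ 3 mod 4, sign flips]
  = (6 / 7)    [55 ≡ 6 mod 7]
  = (3 / 7)    [7 ≡ 7 mod 8 ⇒ (2 / 7) = +1]
  = -(7 / 3)    [QR: both ≡ 3 mod 4, sign flips]
  = -(1 / 3)    [7 ≡ 1 mod 3]
  = -1    [(1 / 3) = 1]
Second factor (9491 / 5381):
(9491 / 5381)
  = (4110 / 5381)    [9491 ≡ 4110 mod 5381]
  = -(2055 / 5381)    [5381 ≡ 5 mod 8 ⇒ (2 / 5381) = -1]
  = -(5381 / 2055)    [QR: 5381 ≡ 1 mod 4, sign kept]
  = -(1271 / 2055)    [5381 ≡ 1271 mod 2055]
  = (2055 / 1271)    [QR: both ≡ 3 mod 4, sign flips]
  = (784 / 1271)    [2055 ≡ 784 mod 1271]
  = (49 / 1271)    [1271 ≡ 7 mod 8 ⇒ (2 / 1271)^4 = +1]
  = (1271 / 49)    [QR: 49 ≡ 1 mod 4, sign kept]
  = (46 / 49)    [1271 ≡ 46 mod 49]
  = (23 / 49)    [49 ≡ 1 mod 8 ⇒ (2 / 49) = +1]
  = (49 / 23)    [QR: 49 ≡ 1 mod 4, sign kept]
  = (3 / 23)    [49 ≡ 3 mod 23]
  = -(23 / 3)    [QR: both ≡ 3 mod 4, sign flips]
  = -(2 / 3)    [23 ≡ 2 mod 3]
  = (1 / 3)    [3 ≡ 3 mod 8 ⇒ (2 / 3) = -1]
  = 1    [(1 / 3) = 1]
Product: (-1)·(1) = -1.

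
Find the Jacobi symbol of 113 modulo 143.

1

113 ≡ 1 (mod 4), so quadratic reciprocity gives (113|143) = (143|113). Reduce: 143 ≡ 30 (mod 113). Now have (30|113).
Factor out 2: 30 = 2·15. Since 113 ≡ 1 (mod 8), (2|113) = +1. Now have (15|113).
113 ≡ 1 (mod 4), so quadratic reciprocity gives (15|113) = (113|15). Reduce: 113 ≡ 8 (mod 15). Now have (8|15).
Factor out 2: 8 = 2^3. Since 15 ≡ 7 (mod 8), (2|15) = +1, and (2|15)^3 = +1. Now have (1|15).
(1|15) = 1. Collecting the sign factors: 1.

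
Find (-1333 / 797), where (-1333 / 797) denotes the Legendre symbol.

-1

Reduce the numerator: -1333 ≡ 261 (mod 797), so (-1333 / 797) = (261 / 797).
261 ≡ 1 (mod 4), so quadratic reciprocity gives (261 / 797) = (797 / 261). Reduce: 797 ≡ 14 (mod 261). Now have (14 / 261).
Factor out 2: 14 = 2·7. Since 261 ≡ 5 (mod 8), (2 / 261) = -1. Now have -(7 / 261).
261 ≡ 1 (mod 4), so quadratic reciprocity gives (7 / 261) = (261 / 7). Reduce: 261 ≡ 2 (mod 7). Now have -(2 / 7).
Factor out 2: 2 = 2. Since 7 ≡ 7 (mod 8), (2 / 7) = +1. Now have -(1 / 7).
(1 / 7) = 1. Collecting the sign factors: -1.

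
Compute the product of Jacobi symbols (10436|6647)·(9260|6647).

By multiplicativity, (10436·9260|6647) = (10436|6647)·(9260|6647).
First factor (10436|6647):
(10436|6647)
  = (3789|6647)    [10436 ≡ 3789 mod 6647]
  = (6647|3789)    [QR: 3789 ≡ 1 mod 4, sign kept]
  = (2858|3789)    [6647 ≡ 2858 mod 3789]
  = -(1429|3789)    [3789 ≡ 5 mod 8 ⇒ (2|3789) = -1]
  = -(3789|1429)    [QR: 1429 ≡ 1 mod 4, sign kept]
  = -(931|1429)    [3789 ≡ 931 mod 1429]
  = -(1429|931)    [QR: 1429 ≡ 1 mod 4, sign kept]
  = -(498|931)    [1429 ≡ 498 mod 931]
  = (249|931)    [931 ≡ 3 mod 8 ⇒ (2|931) = -1]
  = (931|249)    [QR: 249 ≡ 1 mod 4, sign kept]
  = (184|249)    [931 ≡ 184 mod 249]
  = (23|249)    [249 ≡ 1 mod 8 ⇒ (2|249)^3 = +1]
  = (249|23)    [QR: 249 ≡ 1 mod 4, sign kept]
  = (19|23)    [249 ≡ 19 mod 23]
  = -(23|19)    [QR: both ≡ 3 mod 4, sign flips]
  = -(4|19)    [23 ≡ 4 mod 19]
  = -(1|19)    [19 ≡ 3 mod 8 ⇒ (2|19)^2 = +1]
  = -1    [(1|19) = 1]
Second factor (9260|6647):
(9260|6647)
  = (2613|6647)    [9260 ≡ 2613 mod 6647]
  = (6647|2613)    [QR: 2613 ≡ 1 mod 4, sign kept]
  = (1421|2613)    [6647 ≡ 1421 mod 2613]
  = (2613|1421)    [QR: 1421 ≡ 1 mod 4, sign kept]
  = (1192|1421)    [2613 ≡ 1192 mod 1421]
  = -(149|1421)    [1421 ≡ 5 mod 8 ⇒ (2|1421)^3 = -1]
  = -(1421|149)    [QR: 149 ≡ 1 mod 4, sign kept]
  = -(80|149)    [1421 ≡ 80 mod 149]
  = -(5|149)    [149 ≡ 5 mod 8 ⇒ (2|149)^4 = +1]
  = -(149|5)    [QR: 5 ≡ 1 mod 4, sign kept]
  = -(4|5)    [149 ≡ 4 mod 5]
  = -(1|5)    [5 ≡ 5 mod 8 ⇒ (2|5)^2 = +1]
  = -1    [(1|5) = 1]
Product: (-1)·(-1) = 1.

1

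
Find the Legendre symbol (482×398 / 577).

By multiplicativity, (482·398 / 577) = (482 / 577)·(398 / 577).
First factor (482 / 577):
(482 / 577)
  = (241 / 577)    [577 ≡ 1 mod 8 ⇒ (2 / 577) = +1]
  = (577 / 241)    [QR: 241 ≡ 1 mod 4, sign kept]
  = (95 / 241)    [577 ≡ 95 mod 241]
  = (241 / 95)    [QR: 241 ≡ 1 mod 4, sign kept]
  = (51 / 95)    [241 ≡ 51 mod 95]
  = -(95 / 51)    [QR: both ≡ 3 mod 4, sign flips]
  = -(44 / 51)    [95 ≡ 44 mod 51]
  = -(11 / 51)    [51 ≡ 3 mod 8 ⇒ (2 / 51)^2 = +1]
  = (51 / 11)    [QR: both ≡ 3 mod 4, sign flips]
  = (7 / 11)    [51 ≡ 7 mod 11]
  = -(11 / 7)    [QR: both ≡ 3 mod 4, sign flips]
  = -(4 / 7)    [11 ≡ 4 mod 7]
  = -(1 / 7)    [7 ≡ 7 mod 8 ⇒ (2 / 7)^2 = +1]
  = -1    [(1 / 7) = 1]
Second factor (398 / 577):
(398 / 577)
  = (199 / 577)    [577 ≡ 1 mod 8 ⇒ (2 / 577) = +1]
  = (577 / 199)    [QR: 577 ≡ 1 mod 4, sign kept]
  = (179 / 199)    [577 ≡ 179 mod 199]
  = -(199 / 179)    [QR: both ≡ 3 mod 4, sign flips]
  = -(20 / 179)    [199 ≡ 20 mod 179]
  = -(5 / 179)    [179 ≡ 3 mod 8 ⇒ (2 / 179)^2 = +1]
  = -(179 / 5)    [QR: 5 ≡ 1 mod 4, sign kept]
  = -(4 / 5)    [179 ≡ 4 mod 5]
  = -(1 / 5)    [5 ≡ 5 mod 8 ⇒ (2 / 5)^2 = +1]
  = -1    [(1 / 5) = 1]
Product: (-1)·(-1) = 1.

1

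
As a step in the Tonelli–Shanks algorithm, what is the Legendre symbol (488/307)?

Reduce the numerator: 488 ≡ 181 (mod 307), so (488/307) = (181/307).
181 ≡ 1 (mod 4), so quadratic reciprocity gives (181/307) = (307/181). Reduce: 307 ≡ 126 (mod 181). Now have (126/181).
Factor out 2: 126 = 2·63. Since 181 ≡ 5 (mod 8), (2/181) = -1. Now have -(63/181).
181 ≡ 1 (mod 4), so quadratic reciprocity gives (63/181) = (181/63). Reduce: 181 ≡ 55 (mod 63). Now have -(55/63).
Both 55 ≡ 3 and 63 ≡ 3 (mod 4), so reciprocity gives (55/63) = -(63/55). Reduce: 63 ≡ 8 (mod 55). Now have (8/55).
Factor out 2: 8 = 2^3. Since 55 ≡ 7 (mod 8), (2/55) = +1, and (2/55)^3 = +1. Now have (1/55).
(1/55) = 1. Collecting the sign factors: 1.

1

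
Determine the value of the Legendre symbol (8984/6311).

1

(8984/6311)
  = (2673/6311)    [8984 ≡ 2673 mod 6311]
  = (6311/2673)    [QR: 2673 ≡ 1 mod 4, sign kept]
  = (965/2673)    [6311 ≡ 965 mod 2673]
  = (2673/965)    [QR: 965 ≡ 1 mod 4, sign kept]
  = (743/965)    [2673 ≡ 743 mod 965]
  = (965/743)    [QR: 965 ≡ 1 mod 4, sign kept]
  = (222/743)    [965 ≡ 222 mod 743]
  = (111/743)    [743 ≡ 7 mod 8 ⇒ (2/743) = +1]
  = -(743/111)    [QR: both ≡ 3 mod 4, sign flips]
  = -(77/111)    [743 ≡ 77 mod 111]
  = -(111/77)    [QR: 77 ≡ 1 mod 4, sign kept]
  = -(34/77)    [111 ≡ 34 mod 77]
  = (17/77)    [77 ≡ 5 mod 8 ⇒ (2/77) = -1]
  = (77/17)    [QR: 17 ≡ 1 mod 4, sign kept]
  = (9/17)    [77 ≡ 9 mod 17]
  = (17/9)    [QR: 9 ≡ 1 mod 4, sign kept]
  = (8/9)    [17 ≡ 8 mod 9]
  = (1/9)    [9 ≡ 1 mod 8 ⇒ (2/9)^3 = +1]
  = 1    [(1/9) = 1]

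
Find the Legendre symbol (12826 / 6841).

(12826 / 6841)
  = (5985 / 6841)    [12826 ≡ 5985 mod 6841]
  = (6841 / 5985)    [QR: 5985 ≡ 1 mod 4, sign kept]
  = (856 / 5985)    [6841 ≡ 856 mod 5985]
  = (107 / 5985)    [5985 ≡ 1 mod 8 ⇒ (2 / 5985)^3 = +1]
  = (5985 / 107)    [QR: 5985 ≡ 1 mod 4, sign kept]
  = (100 / 107)    [5985 ≡ 100 mod 107]
  = (25 / 107)    [107 ≡ 3 mod 8 ⇒ (2 / 107)^2 = +1]
  = (107 / 25)    [QR: 25 ≡ 1 mod 4, sign kept]
  = (7 / 25)    [107 ≡ 7 mod 25]
  = (25 / 7)    [QR: 25 ≡ 1 mod 4, sign kept]
  = (4 / 7)    [25 ≡ 4 mod 7]
  = (1 / 7)    [7 ≡ 7 mod 8 ⇒ (2 / 7)^2 = +1]
  = 1    [(1 / 7) = 1]

1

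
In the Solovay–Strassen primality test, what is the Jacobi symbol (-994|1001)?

0

(-994|1001)
  = (7|1001)    [-994 ≡ 7 mod 1001]
  = (1001|7)    [QR: 1001 ≡ 1 mod 4, sign kept]
  = (0|7)    [1001 ≡ 0 mod 7]
  = 0    [numerator 0, gcd > 1]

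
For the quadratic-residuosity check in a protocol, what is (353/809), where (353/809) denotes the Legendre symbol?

-1

(353/809)
  = (809/353)    [QR: 353 ≡ 1 mod 4, sign kept]
  = (103/353)    [809 ≡ 103 mod 353]
  = (353/103)    [QR: 353 ≡ 1 mod 4, sign kept]
  = (44/103)    [353 ≡ 44 mod 103]
  = (11/103)    [103 ≡ 7 mod 8 ⇒ (2/103)^2 = +1]
  = -(103/11)    [QR: both ≡ 3 mod 4, sign flips]
  = -(4/11)    [103 ≡ 4 mod 11]
  = -(1/11)    [11 ≡ 3 mod 8 ⇒ (2/11)^2 = +1]
  = -1    [(1/11) = 1]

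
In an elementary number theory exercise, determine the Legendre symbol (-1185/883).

Pull out -1: (-1185/883) = (-1/883)·(1185/883). Since 883 ≡ 3 (mod 4), (-1/883) = -1. Now have -(1185/883).
Reduce the numerator: 1185 ≡ 302 (mod 883), so (1185/883) = (302/883).
Factor out 2: 302 = 2·151. Since 883 ≡ 3 (mod 8), (2/883) = -1. Now have (151/883).
Both 151 ≡ 3 and 883 ≡ 3 (mod 4), so reciprocity gives (151/883) = -(883/151). Reduce: 883 ≡ 128 (mod 151). Now have -(128/151).
Factor out 2: 128 = 2^7. Since 151 ≡ 7 (mod 8), (2/151) = +1, and (2/151)^7 = +1. Now have -(1/151).
(1/151) = 1. Collecting the sign factors: -1.

-1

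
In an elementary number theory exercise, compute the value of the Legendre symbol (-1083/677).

-1

(-1083/677)
  = (1083/677)    [677 ≡ 1 mod 4 ⇒ (-1/677) = +1]
  = (406/677)    [1083 ≡ 406 mod 677]
  = -(203/677)    [677 ≡ 5 mod 8 ⇒ (2/677) = -1]
  = -(677/203)    [QR: 677 ≡ 1 mod 4, sign kept]
  = -(68/203)    [677 ≡ 68 mod 203]
  = -(17/203)    [203 ≡ 3 mod 8 ⇒ (2/203)^2 = +1]
  = -(203/17)    [QR: 17 ≡ 1 mod 4, sign kept]
  = -(16/17)    [203 ≡ 16 mod 17]
  = -(1/17)    [17 ≡ 1 mod 8 ⇒ (2/17)^4 = +1]
  = -1    [(1/17) = 1]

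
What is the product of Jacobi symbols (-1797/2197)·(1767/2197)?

By multiplicativity, (-1797·1767/2197) = (-1797/2197)·(1767/2197).
First factor (-1797/2197):
Pull out -1: (-1797/2197) = (-1/2197)·(1797/2197). Since 2197 ≡ 1 (mod 4), (-1/2197) = +1. Now have (1797/2197).
1797 ≡ 1 (mod 4), so quadratic reciprocity gives (1797/2197) = (2197/1797). Reduce: 2197 ≡ 400 (mod 1797). Now have (400/1797).
Factor out 2: 400 = 2^4·25. Since 1797 ≡ 5 (mod 8), (2/1797) = -1, and (2/1797)^4 = +1. Now have (25/1797).
25 ≡ 1 (mod 4), so quadratic reciprocity gives (25/1797) = (1797/25). Reduce: 1797 ≡ 22 (mod 25). Now have (22/25).
Factor out 2: 22 = 2·11. Since 25 ≡ 1 (mod 8), (2/25) = +1. Now have (11/25).
25 ≡ 1 (mod 4), so quadratic reciprocity gives (11/25) = (25/11). Reduce: 25 ≡ 3 (mod 11). Now have (3/11).
Both 3 ≡ 3 and 11 ≡ 3 (mod 4), so reciprocity gives (3/11) = -(11/3). Reduce: 11 ≡ 2 (mod 3). Now have -(2/3).
Factor out 2: 2 = 2. Since 3 ≡ 3 (mod 8), (2/3) = -1. Now have (1/3).
(1/3) = 1. Collecting the sign factors: 1.
Second factor (1767/2197):
2197 ≡ 1 (mod 4), so quadratic reciprocity gives (1767/2197) = (2197/1767). Reduce: 2197 ≡ 430 (mod 1767). Now have (430/1767).
Factor out 2: 430 = 2·215. Since 1767 ≡ 7 (mod 8), (2/1767) = +1. Now have (215/1767).
Both 215 ≡ 3 and 1767 ≡ 3 (mod 4), so reciprocity gives (215/1767) = -(1767/215). Reduce: 1767 ≡ 47 (mod 215). Now have -(47/215).
Both 47 ≡ 3 and 215 ≡ 3 (mod 4), so reciprocity gives (47/215) = -(215/47). Reduce: 215 ≡ 27 (mod 47). Now have (27/47).
Both 27 ≡ 3 and 47 ≡ 3 (mod 4), so reciprocity gives (27/47) = -(47/27). Reduce: 47 ≡ 20 (mod 27). Now have -(20/27).
Factor out 2: 20 = 2^2·5. Since 27 ≡ 3 (mod 8), (2/27) = -1, and (2/27)^2 = +1. Now have -(5/27).
5 ≡ 1 (mod 4), so quadratic reciprocity gives (5/27) = (27/5). Reduce: 27 ≡ 2 (mod 5). Now have -(2/5).
Factor out 2: 2 = 2. Since 5 ≡ 5 (mod 8), (2/5) = -1. Now have (1/5).
(1/5) = 1. Collecting the sign factors: 1.
Product: (1)·(1) = 1.

1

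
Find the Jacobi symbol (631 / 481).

1

(631 / 481)
  = (150 / 481)    [631 ≡ 150 mod 481]
  = (75 / 481)    [481 ≡ 1 mod 8 ⇒ (2 / 481) = +1]
  = (481 / 75)    [QR: 481 ≡ 1 mod 4, sign kept]
  = (31 / 75)    [481 ≡ 31 mod 75]
  = -(75 / 31)    [QR: both ≡ 3 mod 4, sign flips]
  = -(13 / 31)    [75 ≡ 13 mod 31]
  = -(31 / 13)    [QR: 13 ≡ 1 mod 4, sign kept]
  = -(5 / 13)    [31 ≡ 5 mod 13]
  = -(13 / 5)    [QR: 5 ≡ 1 mod 4, sign kept]
  = -(3 / 5)    [13 ≡ 3 mod 5]
  = -(5 / 3)    [QR: 5 ≡ 1 mod 4, sign kept]
  = -(2 / 3)    [5 ≡ 2 mod 3]
  = (1 / 3)    [3 ≡ 3 mod 8 ⇒ (2 / 3) = -1]
  = 1    [(1 / 3) = 1]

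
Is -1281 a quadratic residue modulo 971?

(-1281/971)
  = (661/971)    [-1281 ≡ 661 mod 971]
  = (971/661)    [QR: 661 ≡ 1 mod 4, sign kept]
  = (310/661)    [971 ≡ 310 mod 661]
  = -(155/661)    [661 ≡ 5 mod 8 ⇒ (2/661) = -1]
  = -(661/155)    [QR: 661 ≡ 1 mod 4, sign kept]
  = -(41/155)    [661 ≡ 41 mod 155]
  = -(155/41)    [QR: 41 ≡ 1 mod 4, sign kept]
  = -(32/41)    [155 ≡ 32 mod 41]
  = -(1/41)    [41 ≡ 1 mod 8 ⇒ (2/41)^5 = +1]
  = -1    [(1/41) = 1]
(-1281/971) = -1, and 971 is prime, so -1281 is not a quadratic residue mod 971.

no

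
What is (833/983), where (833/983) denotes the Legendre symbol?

-1

833 ≡ 1 (mod 4), so quadratic reciprocity gives (833/983) = (983/833). Reduce: 983 ≡ 150 (mod 833). Now have (150/833).
Factor out 2: 150 = 2·75. Since 833 ≡ 1 (mod 8), (2/833) = +1. Now have (75/833).
833 ≡ 1 (mod 4), so quadratic reciprocity gives (75/833) = (833/75). Reduce: 833 ≡ 8 (mod 75). Now have (8/75).
Factor out 2: 8 = 2^3. Since 75 ≡ 3 (mod 8), (2/75) = -1, and (2/75)^3 = -1. Now have -(1/75).
(1/75) = 1. Collecting the sign factors: -1.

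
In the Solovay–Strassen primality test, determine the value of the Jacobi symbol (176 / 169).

1

Reduce the numerator: 176 ≡ 7 (mod 169), so (176 / 169) = (7 / 169).
169 ≡ 1 (mod 4), so quadratic reciprocity gives (7 / 169) = (169 / 7). Reduce: 169 ≡ 1 (mod 7). Now have (1 / 7).
(1 / 7) = 1. Collecting the sign factors: 1.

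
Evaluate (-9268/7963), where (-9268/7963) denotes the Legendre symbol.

-1

(-9268/7963)
  = (6658/7963)    [-9268 ≡ 6658 mod 7963]
  = -(3329/7963)    [7963 ≡ 3 mod 8 ⇒ (2/7963) = -1]
  = -(7963/3329)    [QR: 3329 ≡ 1 mod 4, sign kept]
  = -(1305/3329)    [7963 ≡ 1305 mod 3329]
  = -(3329/1305)    [QR: 1305 ≡ 1 mod 4, sign kept]
  = -(719/1305)    [3329 ≡ 719 mod 1305]
  = -(1305/719)    [QR: 1305 ≡ 1 mod 4, sign kept]
  = -(586/719)    [1305 ≡ 586 mod 719]
  = -(293/719)    [719 ≡ 7 mod 8 ⇒ (2/719) = +1]
  = -(719/293)    [QR: 293 ≡ 1 mod 4, sign kept]
  = -(133/293)    [719 ≡ 133 mod 293]
  = -(293/133)    [QR: 133 ≡ 1 mod 4, sign kept]
  = -(27/133)    [293 ≡ 27 mod 133]
  = -(133/27)    [QR: 133 ≡ 1 mod 4, sign kept]
  = -(25/27)    [133 ≡ 25 mod 27]
  = -(27/25)    [QR: 25 ≡ 1 mod 4, sign kept]
  = -(2/25)    [27 ≡ 2 mod 25]
  = -(1/25)    [25 ≡ 1 mod 8 ⇒ (2/25) = +1]
  = -1    [(1/25) = 1]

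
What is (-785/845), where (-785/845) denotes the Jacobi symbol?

0

(-785/845)
  = (60/845)    [-785 ≡ 60 mod 845]
  = (15/845)    [845 ≡ 5 mod 8 ⇒ (2/845)^2 = +1]
  = (845/15)    [QR: 845 ≡ 1 mod 4, sign kept]
  = (5/15)    [845 ≡ 5 mod 15]
  = (15/5)    [QR: 5 ≡ 1 mod 4, sign kept]
  = (0/5)    [15 ≡ 0 mod 5]
  = 0    [numerator 0, gcd > 1]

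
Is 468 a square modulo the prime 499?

no

Factor out 2: 468 = 2^2·117. Since 499 ≡ 3 (mod 8), (2/499) = -1, and (2/499)^2 = +1. Now have (117/499).
117 ≡ 1 (mod 4), so quadratic reciprocity gives (117/499) = (499/117). Reduce: 499 ≡ 31 (mod 117). Now have (31/117).
117 ≡ 1 (mod 4), so quadratic reciprocity gives (31/117) = (117/31). Reduce: 117 ≡ 24 (mod 31). Now have (24/31).
Factor out 2: 24 = 2^3·3. Since 31 ≡ 7 (mod 8), (2/31) = +1, and (2/31)^3 = +1. Now have (3/31).
Both 3 ≡ 3 and 31 ≡ 3 (mod 4), so reciprocity gives (3/31) = -(31/3). Reduce: 31 ≡ 1 (mod 3). Now have -(1/3).
(1/3) = 1. Collecting the sign factors: -1.
The Legendre symbol is -1, so x^2 ≡ 468 (mod 499) has no solution.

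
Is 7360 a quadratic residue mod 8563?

no

(7360/8563)
  = (115/8563)    [8563 ≡ 3 mod 8 ⇒ (2/8563)^6 = +1]
  = -(8563/115)    [QR: both ≡ 3 mod 4, sign flips]
  = -(53/115)    [8563 ≡ 53 mod 115]
  = -(115/53)    [QR: 53 ≡ 1 mod 4, sign kept]
  = -(9/53)    [115 ≡ 9 mod 53]
  = -(53/9)    [QR: 9 ≡ 1 mod 4, sign kept]
  = -(8/9)    [53 ≡ 8 mod 9]
  = -(1/9)    [9 ≡ 1 mod 8 ⇒ (2/9)^3 = +1]
  = -1    [(1/9) = 1]
The Legendre symbol is -1, so x^2 ≡ 7360 (mod 8563) has no solution.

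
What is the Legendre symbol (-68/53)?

(-68/53)
  = (38/53)    [-68 ≡ 38 mod 53]
  = -(19/53)    [53 ≡ 5 mod 8 ⇒ (2/53) = -1]
  = -(53/19)    [QR: 53 ≡ 1 mod 4, sign kept]
  = -(15/19)    [53 ≡ 15 mod 19]
  = (19/15)    [QR: both ≡ 3 mod 4, sign flips]
  = (4/15)    [19 ≡ 4 mod 15]
  = (1/15)    [15 ≡ 7 mod 8 ⇒ (2/15)^2 = +1]
  = 1    [(1/15) = 1]

1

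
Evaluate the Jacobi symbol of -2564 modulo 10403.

(-2564 / 10403)
  = (7839 / 10403)    [-2564 ≡ 7839 mod 10403]
  = -(10403 / 7839)    [QR: both ≡ 3 mod 4, sign flips]
  = -(2564 / 7839)    [10403 ≡ 2564 mod 7839]
  = -(641 / 7839)    [7839 ≡ 7 mod 8 ⇒ (2 / 7839)^2 = +1]
  = -(7839 / 641)    [QR: 641 ≡ 1 mod 4, sign kept]
  = -(147 / 641)    [7839 ≡ 147 mod 641]
  = -(641 / 147)    [QR: 641 ≡ 1 mod 4, sign kept]
  = -(53 / 147)    [641 ≡ 53 mod 147]
  = -(147 / 53)    [QR: 53 ≡ 1 mod 4, sign kept]
  = -(41 / 53)    [147 ≡ 41 mod 53]
  = -(53 / 41)    [QR: 41 ≡ 1 mod 4, sign kept]
  = -(12 / 41)    [53 ≡ 12 mod 41]
  = -(3 / 41)    [41 ≡ 1 mod 8 ⇒ (2 / 41)^2 = +1]
  = -(41 / 3)    [QR: 41 ≡ 1 mod 4, sign kept]
  = -(2 / 3)    [41 ≡ 2 mod 3]
  = (1 / 3)    [3 ≡ 3 mod 8 ⇒ (2 / 3) = -1]
  = 1    [(1 / 3) = 1]

1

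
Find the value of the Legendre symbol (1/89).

(1/89)
  = 1    [(1/89) = 1]

1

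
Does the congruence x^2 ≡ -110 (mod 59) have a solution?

Pull out -1: (-110/59) = (-1/59)·(110/59). Since 59 ≡ 3 (mod 4), (-1/59) = -1. Now have -(110/59).
Reduce the numerator: 110 ≡ 51 (mod 59), so (110/59) = (51/59).
Both 51 ≡ 3 and 59 ≡ 3 (mod 4), so reciprocity gives (51/59) = -(59/51). Reduce: 59 ≡ 8 (mod 51). Now have (8/51).
Factor out 2: 8 = 2^3. Since 51 ≡ 3 (mod 8), (2/51) = -1, and (2/51)^3 = -1. Now have -(1/51).
(1/51) = 1. Collecting the sign factors: -1.
The Legendre symbol is -1, so x^2 ≡ -110 (mod 59) has no solution.

no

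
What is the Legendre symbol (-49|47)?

-1

(-49|47)
  = (45|47)    [-49 ≡ 45 mod 47]
  = (47|45)    [QR: 45 ≡ 1 mod 4, sign kept]
  = (2|45)    [47 ≡ 2 mod 45]
  = -(1|45)    [45 ≡ 5 mod 8 ⇒ (2|45) = -1]
  = -1    [(1|45) = 1]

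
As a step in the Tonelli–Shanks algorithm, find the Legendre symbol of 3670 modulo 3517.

(3670/3517)
  = (153/3517)    [3670 ≡ 153 mod 3517]
  = (3517/153)    [QR: 153 ≡ 1 mod 4, sign kept]
  = (151/153)    [3517 ≡ 151 mod 153]
  = (153/151)    [QR: 153 ≡ 1 mod 4, sign kept]
  = (2/151)    [153 ≡ 2 mod 151]
  = (1/151)    [151 ≡ 7 mod 8 ⇒ (2/151) = +1]
  = 1    [(1/151) = 1]

1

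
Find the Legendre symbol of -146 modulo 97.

1

Pull out -1: (-146/97) = (-1/97)·(146/97). Since 97 ≡ 1 (mod 4), (-1/97) = +1. Now have (146/97).
Reduce the numerator: 146 ≡ 49 (mod 97), so (146/97) = (49/97).
49 ≡ 1 (mod 4), so quadratic reciprocity gives (49/97) = (97/49). Reduce: 97 ≡ 48 (mod 49). Now have (48/49).
Factor out 2: 48 = 2^4·3. Since 49 ≡ 1 (mod 8), (2/49) = +1, and (2/49)^4 = +1. Now have (3/49).
49 ≡ 1 (mod 4), so quadratic reciprocity gives (3/49) = (49/3). Reduce: 49 ≡ 1 (mod 3). Now have (1/3).
(1/3) = 1. Collecting the sign factors: 1.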